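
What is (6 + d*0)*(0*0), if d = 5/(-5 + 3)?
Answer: 0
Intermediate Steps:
d = -5/2 (d = 5/(-2) = 5*(-½) = -5/2 ≈ -2.5000)
(6 + d*0)*(0*0) = (6 - 5/2*0)*(0*0) = (6 + 0)*0 = 6*0 = 0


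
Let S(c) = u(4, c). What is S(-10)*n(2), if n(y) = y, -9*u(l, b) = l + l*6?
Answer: -56/9 ≈ -6.2222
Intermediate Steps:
u(l, b) = -7*l/9 (u(l, b) = -(l + l*6)/9 = -(l + 6*l)/9 = -7*l/9)
S(c) = -28/9 (S(c) = -7/9*4 = -28/9)
S(-10)*n(2) = -28/9*2 = -56/9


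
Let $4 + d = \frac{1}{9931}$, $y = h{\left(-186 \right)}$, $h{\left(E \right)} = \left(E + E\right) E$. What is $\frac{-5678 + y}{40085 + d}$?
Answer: $\frac{315378767}{199022206} \approx 1.5846$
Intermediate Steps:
$h{\left(E \right)} = 2 E^{2}$ ($h{\left(E \right)} = 2 E E = 2 E^{2}$)
$y = 69192$ ($y = 2 \left(-186\right)^{2} = 2 \cdot 34596 = 69192$)
$d = - \frac{39723}{9931}$ ($d = -4 + \frac{1}{9931} = - \frac{39723}{9931} \approx -3.9999$)
$\frac{-5678 + y}{40085 + d} = \frac{-5678 + 69192}{40085 - \frac{39723}{9931}} = \frac{63514}{\frac{398044412}{9931}} = 63514 \cdot \frac{9931}{398044412} = \frac{315378767}{199022206}$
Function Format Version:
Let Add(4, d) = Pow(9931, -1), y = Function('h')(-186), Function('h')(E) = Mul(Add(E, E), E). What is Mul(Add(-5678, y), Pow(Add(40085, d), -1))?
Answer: Rational(315378767, 199022206) ≈ 1.5846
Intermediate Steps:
Function('h')(E) = Mul(2, Pow(E, 2)) (Function('h')(E) = Mul(Mul(2, E), E) = Mul(2, Pow(E, 2)))
y = 69192 (y = Mul(2, Pow(-186, 2)) = Mul(2, 34596) = 69192)
d = Rational(-39723, 9931) (d = Add(-4, Pow(9931, -1)) = Add(-4, Rational(1, 9931)) = Rational(-39723, 9931) ≈ -3.9999)
Mul(Add(-5678, y), Pow(Add(40085, d), -1)) = Mul(Add(-5678, 69192), Pow(Add(40085, Rational(-39723, 9931)), -1)) = Mul(63514, Pow(Rational(398044412, 9931), -1)) = Mul(63514, Rational(9931, 398044412)) = Rational(315378767, 199022206)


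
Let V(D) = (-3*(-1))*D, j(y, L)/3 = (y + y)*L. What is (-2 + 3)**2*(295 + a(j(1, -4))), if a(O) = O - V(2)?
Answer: 265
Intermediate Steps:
j(y, L) = 6*L*y (j(y, L) = 3*((y + y)*L) = 3*((2*y)*L) = 3*(2*L*y) = 6*L*y)
V(D) = 3*D
a(O) = -6 + O (a(O) = O - 3*2 = O - 1*6 = O - 6 = -6 + O)
(-2 + 3)**2*(295 + a(j(1, -4))) = (-2 + 3)**2*(295 + (-6 + 6*(-4)*1)) = 1**2*(295 + (-6 - 24)) = 1*(295 - 30) = 1*265 = 265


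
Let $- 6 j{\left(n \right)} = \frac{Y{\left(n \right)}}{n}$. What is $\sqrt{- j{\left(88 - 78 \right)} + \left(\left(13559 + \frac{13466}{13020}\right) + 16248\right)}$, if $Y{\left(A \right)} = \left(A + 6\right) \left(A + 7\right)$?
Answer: $\frac{\sqrt{50538383826}}{1302} \approx 172.66$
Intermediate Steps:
$Y{\left(A \right)} = \left(6 + A\right) \left(7 + A\right)$
$j{\left(n \right)} = - \frac{42 + n^{2} + 13 n}{6 n}$ ($j{\left(n \right)} = - \frac{\left(42 + n^{2} + 13 n\right) \frac{1}{n}}{6} = - \frac{\frac{1}{n} \left(42 + n^{2} + 13 n\right)}{6} = - \frac{42 + n^{2} + 13 n}{6 n}$)
$\sqrt{- j{\left(88 - 78 \right)} + \left(\left(13559 + \frac{13466}{13020}\right) + 16248\right)} = \sqrt{- (- \frac{13}{6} - \frac{7}{88 - 78} - \frac{88 - 78}{6}) + \left(\left(13559 + \frac{13466}{13020}\right) + 16248\right)} = \sqrt{- (- \frac{13}{6} - \frac{7}{88 - 78} - \frac{88 - 78}{6}) + \left(\left(13559 + 13466 \cdot \frac{1}{13020}\right) + 16248\right)} = \sqrt{- (- \frac{13}{6} - \frac{7}{10} - \frac{5}{3}) + \left(\left(13559 + \frac{6733}{6510}\right) + 16248\right)} = \sqrt{- (- \frac{13}{6} - \frac{7}{10} - \frac{5}{3}) + \left(\frac{88275823}{6510} + 16248\right)} = \sqrt{- (- \frac{13}{6} - \frac{7}{10} - \frac{5}{3}) + \frac{194050303}{6510}} = \sqrt{\left(-1\right) \left(- \frac{68}{15}\right) + \frac{194050303}{6510}} = \sqrt{\frac{68}{15} + \frac{194050303}{6510}} = \sqrt{\frac{38815963}{1302}} = \frac{\sqrt{50538383826}}{1302}$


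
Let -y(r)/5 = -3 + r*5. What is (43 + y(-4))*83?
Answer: 13114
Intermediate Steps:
y(r) = 15 - 25*r (y(r) = -5*(-3 + r*5) = -5*(-3 + 5*r) = 15 - 25*r)
(43 + y(-4))*83 = (43 + (15 - 25*(-4)))*83 = (43 + (15 + 100))*83 = (43 + 115)*83 = 158*83 = 13114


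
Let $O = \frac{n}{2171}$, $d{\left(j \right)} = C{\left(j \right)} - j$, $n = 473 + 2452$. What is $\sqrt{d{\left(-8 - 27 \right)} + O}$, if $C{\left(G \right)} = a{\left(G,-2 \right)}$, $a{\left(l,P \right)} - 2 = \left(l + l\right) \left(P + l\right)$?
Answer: $\frac{\sqrt{73301978}}{167} \approx 51.267$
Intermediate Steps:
$a{\left(l,P \right)} = 2 + 2 l \left(P + l\right)$ ($a{\left(l,P \right)} = 2 + \left(l + l\right) \left(P + l\right) = 2 + 2 l \left(P + l\right)$)
$C{\left(G \right)} = 2 - 4 G + 2 G^{2}$ ($C{\left(G \right)} = 2 + 2 G^{2} + 2 \left(-2\right) G = 2 + 2 G^{2} - 4 G = 2 - 4 G + 2 G^{2}$)
$n = 2925$
$d{\left(j \right)} = 2 - 5 j + 2 j^{2}$ ($d{\left(j \right)} = \left(2 - 4 j + 2 j^{2}\right) - j = 2 - 5 j + 2 j^{2}$)
$O = \frac{225}{167}$ ($O = \frac{2925}{2171} = 2925 \cdot \frac{1}{2171} = \frac{225}{167} \approx 1.3473$)
$\sqrt{d{\left(-8 - 27 \right)} + O} = \sqrt{\left(2 - 5 \left(-8 - 27\right) + 2 \left(-8 - 27\right)^{2}\right) + \frac{225}{167}} = \sqrt{\left(2 - -175 + 2 \left(-35\right)^{2}\right) + \frac{225}{167}} = \sqrt{\left(2 + 175 + 2 \cdot 1225\right) + \frac{225}{167}} = \sqrt{\left(2 + 175 + 2450\right) + \frac{225}{167}} = \sqrt{2627 + \frac{225}{167}} = \sqrt{\frac{438934}{167}} = \frac{\sqrt{73301978}}{167}$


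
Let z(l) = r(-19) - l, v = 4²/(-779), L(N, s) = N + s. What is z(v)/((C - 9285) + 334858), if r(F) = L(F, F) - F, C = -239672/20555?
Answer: -303905675/5213000494197 ≈ -5.8298e-5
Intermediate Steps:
C = -239672/20555 (C = -239672*1/20555 = -239672/20555 ≈ -11.660)
r(F) = F (r(F) = (F + F) - F = 2*F - F = F)
v = -16/779 (v = 16*(-1/779) = -16/779 ≈ -0.020539)
z(l) = -19 - l
z(v)/((C - 9285) + 334858) = (-19 - 1*(-16/779))/((-239672/20555 - 9285) + 334858) = (-19 + 16/779)/(-191092847/20555 + 334858) = -14785/(779*6691913343/20555) = -14785/779*20555/6691913343 = -303905675/5213000494197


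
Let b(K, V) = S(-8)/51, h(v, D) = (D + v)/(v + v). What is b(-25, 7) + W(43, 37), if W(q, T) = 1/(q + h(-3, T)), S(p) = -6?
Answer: -173/1904 ≈ -0.090861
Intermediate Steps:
h(v, D) = (D + v)/(2*v) (h(v, D) = (D + v)/((2*v)) = (D + v)*(1/(2*v)) = (D + v)/(2*v))
W(q, T) = 1/(½ + q - T/6) (W(q, T) = 1/(q + (½)*(T - 3)/(-3)) = 1/(q + (½)*(-⅓)*(-3 + T)) = 1/(q + (½ - T/6)) = 1/(½ + q - T/6))
b(K, V) = -2/17 (b(K, V) = -6/51 = -6*1/51 = -2/17)
b(-25, 7) + W(43, 37) = -2/17 + 6/(3 - 1*37 + 6*43) = -2/17 + 6/(3 - 37 + 258) = -2/17 + 6/224 = -2/17 + 6*(1/224) = -2/17 + 3/112 = -173/1904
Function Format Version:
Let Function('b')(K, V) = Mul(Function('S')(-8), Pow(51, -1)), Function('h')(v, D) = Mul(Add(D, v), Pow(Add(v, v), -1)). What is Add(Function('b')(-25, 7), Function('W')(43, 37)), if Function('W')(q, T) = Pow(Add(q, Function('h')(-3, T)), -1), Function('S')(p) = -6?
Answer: Rational(-173, 1904) ≈ -0.090861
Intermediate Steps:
Function('h')(v, D) = Mul(Rational(1, 2), Pow(v, -1), Add(D, v)) (Function('h')(v, D) = Mul(Add(D, v), Pow(Mul(2, v), -1)) = Mul(Add(D, v), Mul(Rational(1, 2), Pow(v, -1))) = Mul(Rational(1, 2), Pow(v, -1), Add(D, v)))
Function('W')(q, T) = Pow(Add(Rational(1, 2), q, Mul(Rational(-1, 6), T)), -1) (Function('W')(q, T) = Pow(Add(q, Mul(Rational(1, 2), Pow(-3, -1), Add(T, -3))), -1) = Pow(Add(q, Mul(Rational(1, 2), Rational(-1, 3), Add(-3, T))), -1) = Pow(Add(q, Add(Rational(1, 2), Mul(Rational(-1, 6), T))), -1) = Pow(Add(Rational(1, 2), q, Mul(Rational(-1, 6), T)), -1))
Function('b')(K, V) = Rational(-2, 17) (Function('b')(K, V) = Mul(-6, Pow(51, -1)) = Mul(-6, Rational(1, 51)) = Rational(-2, 17))
Add(Function('b')(-25, 7), Function('W')(43, 37)) = Add(Rational(-2, 17), Mul(6, Pow(Add(3, Mul(-1, 37), Mul(6, 43)), -1))) = Add(Rational(-2, 17), Mul(6, Pow(Add(3, -37, 258), -1))) = Add(Rational(-2, 17), Mul(6, Pow(224, -1))) = Add(Rational(-2, 17), Mul(6, Rational(1, 224))) = Add(Rational(-2, 17), Rational(3, 112)) = Rational(-173, 1904)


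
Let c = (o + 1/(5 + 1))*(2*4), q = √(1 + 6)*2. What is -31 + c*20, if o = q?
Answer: -13/3 + 320*√7 ≈ 842.31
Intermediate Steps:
q = 2*√7 (q = √7*2 = 2*√7 ≈ 5.2915)
o = 2*√7 ≈ 5.2915
c = 4/3 + 16*√7 (c = (2*√7 + 1/(5 + 1))*(2*4) = (2*√7 + 1/6)*8 = (2*√7 + ⅙)*8 = (⅙ + 2*√7)*8 = 4/3 + 16*√7 ≈ 43.665)
-31 + c*20 = -31 + (4/3 + 16*√7)*20 = -31 + (80/3 + 320*√7) = -13/3 + 320*√7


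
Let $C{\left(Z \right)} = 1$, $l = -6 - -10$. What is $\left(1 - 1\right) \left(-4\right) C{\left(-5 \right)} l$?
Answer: $0$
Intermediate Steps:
$l = 4$ ($l = -6 + 10 = 4$)
$\left(1 - 1\right) \left(-4\right) C{\left(-5 \right)} l = \left(1 - 1\right) \left(-4\right) 1 \cdot 4 = 0 \left(-4\right) 1 \cdot 4 = 0 \cdot 1 \cdot 4 = 0 \cdot 4 = 0$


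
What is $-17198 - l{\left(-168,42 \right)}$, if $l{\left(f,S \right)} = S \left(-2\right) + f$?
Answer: $-16946$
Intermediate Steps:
$l{\left(f,S \right)} = f - 2 S$ ($l{\left(f,S \right)} = - 2 S + f = f - 2 S$)
$-17198 - l{\left(-168,42 \right)} = -17198 - \left(-168 - 84\right) = -17198 - -252 = -17198 + 252 = -16946$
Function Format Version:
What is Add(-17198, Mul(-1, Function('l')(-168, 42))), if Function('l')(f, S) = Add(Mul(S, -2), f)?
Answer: -16946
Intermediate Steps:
Function('l')(f, S) = Add(f, Mul(-2, S)) (Function('l')(f, S) = Add(Mul(-2, S), f) = Add(f, Mul(-2, S)))
Add(-17198, Mul(-1, Function('l')(-168, 42))) = Add(-17198, Mul(-1, Add(-168, Mul(-2, 42)))) = Add(-17198, Mul(-1, Add(-168, -84))) = Add(-17198, Mul(-1, -252)) = Add(-17198, 252) = -16946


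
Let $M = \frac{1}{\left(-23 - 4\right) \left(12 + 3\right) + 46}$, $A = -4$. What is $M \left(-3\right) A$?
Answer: $- \frac{12}{359} \approx -0.033426$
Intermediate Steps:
$M = - \frac{1}{359}$ ($M = \frac{1}{\left(-27\right) 15 + 46} = \frac{1}{-405 + 46} = \frac{1}{-359} = - \frac{1}{359} \approx -0.0027855$)
$M \left(-3\right) A = \left(- \frac{1}{359}\right) \left(-3\right) \left(-4\right) = \frac{3}{359} \left(-4\right) = - \frac{12}{359}$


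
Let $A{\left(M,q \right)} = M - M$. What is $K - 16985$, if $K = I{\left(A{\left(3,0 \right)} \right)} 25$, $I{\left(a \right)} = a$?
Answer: $-16985$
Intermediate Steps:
$A{\left(M,q \right)} = 0$
$K = 0$ ($K = 0 \cdot 25 = 0$)
$K - 16985 = 0 - 16985 = -16985$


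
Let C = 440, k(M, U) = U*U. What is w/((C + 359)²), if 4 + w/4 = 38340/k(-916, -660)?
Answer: -9467/386232605 ≈ -2.4511e-5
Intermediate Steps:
k(M, U) = U²
w = -9467/605 (w = -16 + 4*(38340/((-660)²)) = -16 + 4*(38340/435600) = -16 + 4*(38340*(1/435600)) = -16 + 4*(213/2420) = -16 + 213/605 = -9467/605 ≈ -15.648)
w/((C + 359)²) = -9467/(605*(440 + 359)²) = -9467/(605*(799²)) = -9467/605/638401 = -9467/605*1/638401 = -9467/386232605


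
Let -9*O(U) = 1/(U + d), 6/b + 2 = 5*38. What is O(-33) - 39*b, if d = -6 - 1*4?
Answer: -45185/36378 ≈ -1.2421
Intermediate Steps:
b = 3/94 (b = 6/(-2 + 5*38) = 6/(-2 + 190) = 6/188 = 6*(1/188) = 3/94 ≈ 0.031915)
d = -10 (d = -6 - 4 = -10)
O(U) = -1/(9*(-10 + U)) (O(U) = -1/(9*(U - 10)) = -1/(9*(-10 + U)))
O(-33) - 39*b = -1/(-90 + 9*(-33)) - 39*3/94 = -1/(-90 - 297) - 117/94 = -1/(-387) - 117/94 = -1*(-1/387) - 117/94 = 1/387 - 117/94 = -45185/36378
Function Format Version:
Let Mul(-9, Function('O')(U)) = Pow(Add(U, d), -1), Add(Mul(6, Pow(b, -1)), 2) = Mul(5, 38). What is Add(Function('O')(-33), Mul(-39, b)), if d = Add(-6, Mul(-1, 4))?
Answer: Rational(-45185, 36378) ≈ -1.2421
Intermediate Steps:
b = Rational(3, 94) (b = Mul(6, Pow(Add(-2, Mul(5, 38)), -1)) = Mul(6, Pow(Add(-2, 190), -1)) = Mul(6, Pow(188, -1)) = Mul(6, Rational(1, 188)) = Rational(3, 94) ≈ 0.031915)
d = -10 (d = Add(-6, -4) = -10)
Function('O')(U) = Mul(Rational(-1, 9), Pow(Add(-10, U), -1)) (Function('O')(U) = Mul(Rational(-1, 9), Pow(Add(U, -10), -1)) = Mul(Rational(-1, 9), Pow(Add(-10, U), -1)))
Add(Function('O')(-33), Mul(-39, b)) = Add(Mul(-1, Pow(Add(-90, Mul(9, -33)), -1)), Mul(-39, Rational(3, 94))) = Add(Mul(-1, Pow(Add(-90, -297), -1)), Rational(-117, 94)) = Add(Mul(-1, Pow(-387, -1)), Rational(-117, 94)) = Add(Mul(-1, Rational(-1, 387)), Rational(-117, 94)) = Add(Rational(1, 387), Rational(-117, 94)) = Rational(-45185, 36378)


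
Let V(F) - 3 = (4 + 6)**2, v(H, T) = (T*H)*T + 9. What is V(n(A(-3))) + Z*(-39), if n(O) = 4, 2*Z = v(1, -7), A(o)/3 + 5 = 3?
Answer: -1028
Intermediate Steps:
A(o) = -6 (A(o) = -15 + 3*3 = -15 + 9 = -6)
v(H, T) = 9 + H*T**2 (v(H, T) = (H*T)*T + 9 = H*T**2 + 9 = 9 + H*T**2)
Z = 29 (Z = (9 + 1*(-7)**2)/2 = (9 + 1*49)/2 = (9 + 49)/2 = (1/2)*58 = 29)
V(F) = 103 (V(F) = 3 + (4 + 6)**2 = 3 + 10**2 = 3 + 100 = 103)
V(n(A(-3))) + Z*(-39) = 103 + 29*(-39) = 103 - 1131 = -1028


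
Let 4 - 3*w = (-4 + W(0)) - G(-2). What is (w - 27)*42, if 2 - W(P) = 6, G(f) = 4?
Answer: -910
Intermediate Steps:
W(P) = -4 (W(P) = 2 - 1*6 = 2 - 6 = -4)
w = 16/3 (w = 4/3 - ((-4 - 4) - 1*4)/3 = 4/3 - (-8 - 4)/3 = 4/3 - 1/3*(-12) = 4/3 + 4 = 16/3 ≈ 5.3333)
(w - 27)*42 = (16/3 - 27)*42 = -65/3*42 = -910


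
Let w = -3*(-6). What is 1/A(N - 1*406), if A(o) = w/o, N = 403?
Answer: -⅙ ≈ -0.16667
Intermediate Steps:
w = 18
A(o) = 18/o
1/A(N - 1*406) = 1/(18/(403 - 1*406)) = 1/(18/(403 - 406)) = 1/(18/(-3)) = 1/(18*(-⅓)) = 1/(-6) = -⅙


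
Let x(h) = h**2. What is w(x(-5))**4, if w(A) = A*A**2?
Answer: 59604644775390625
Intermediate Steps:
w(A) = A**3
w(x(-5))**4 = (((-5)**2)**3)**4 = (25**3)**4 = 15625**4 = 59604644775390625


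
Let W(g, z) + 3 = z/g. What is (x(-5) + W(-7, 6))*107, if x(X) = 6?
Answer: 1605/7 ≈ 229.29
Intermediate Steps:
W(g, z) = -3 + z/g
(x(-5) + W(-7, 6))*107 = (6 + (-3 + 6/(-7)))*107 = (6 + (-3 + 6*(-⅐)))*107 = (6 + (-3 - 6/7))*107 = (6 - 27/7)*107 = (15/7)*107 = 1605/7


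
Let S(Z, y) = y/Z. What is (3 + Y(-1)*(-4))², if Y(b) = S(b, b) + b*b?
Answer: 25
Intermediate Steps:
Y(b) = 1 + b² (Y(b) = b/b + b*b = 1 + b²)
(3 + Y(-1)*(-4))² = (3 + (1 + (-1)²)*(-4))² = (3 + (1 + 1)*(-4))² = (3 + 2*(-4))² = (3 - 8)² = (-5)² = 25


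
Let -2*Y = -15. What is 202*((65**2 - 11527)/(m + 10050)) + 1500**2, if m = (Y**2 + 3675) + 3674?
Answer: 157091349984/69821 ≈ 2.2499e+6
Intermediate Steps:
Y = 15/2 (Y = -1/2*(-15) = 15/2 ≈ 7.5000)
m = 29621/4 (m = ((15/2)**2 + 3675) + 3674 = (225/4 + 3675) + 3674 = 14925/4 + 3674 = 29621/4 ≈ 7405.3)
202*((65**2 - 11527)/(m + 10050)) + 1500**2 = 202*((65**2 - 11527)/(29621/4 + 10050)) + 1500**2 = 202*((4225 - 11527)/(69821/4)) + 2250000 = 202*(-7302*4/69821) + 2250000 = 202*(-29208/69821) + 2250000 = -5900016/69821 + 2250000 = 157091349984/69821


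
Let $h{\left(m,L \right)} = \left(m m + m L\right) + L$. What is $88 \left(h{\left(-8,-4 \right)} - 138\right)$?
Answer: $-4048$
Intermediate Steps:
$h{\left(m,L \right)} = L + m^{2} + L m$ ($h{\left(m,L \right)} = \left(m^{2} + L m\right) + L = L + m^{2} + L m$)
$88 \left(h{\left(-8,-4 \right)} - 138\right) = 88 \left(\left(-4 + \left(-8\right)^{2} - -32\right) - 138\right) = 88 \left(\left(-4 + 64 + 32\right) - 138\right) = 88 \left(92 - 138\right) = 88 \left(-46\right) = -4048$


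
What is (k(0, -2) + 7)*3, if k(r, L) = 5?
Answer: 36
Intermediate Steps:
(k(0, -2) + 7)*3 = (5 + 7)*3 = 12*3 = 36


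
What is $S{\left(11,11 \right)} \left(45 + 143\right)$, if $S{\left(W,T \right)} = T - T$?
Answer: $0$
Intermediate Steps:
$S{\left(W,T \right)} = 0$
$S{\left(11,11 \right)} \left(45 + 143\right) = 0 \left(45 + 143\right) = 0 \cdot 188 = 0$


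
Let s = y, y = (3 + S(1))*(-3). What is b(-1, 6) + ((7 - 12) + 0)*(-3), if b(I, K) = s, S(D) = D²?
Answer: 3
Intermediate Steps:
y = -12 (y = (3 + 1²)*(-3) = (3 + 1)*(-3) = 4*(-3) = -12)
s = -12
b(I, K) = -12
b(-1, 6) + ((7 - 12) + 0)*(-3) = -12 + ((7 - 12) + 0)*(-3) = -12 + (-5 + 0)*(-3) = -12 - 5*(-3) = -12 + 15 = 3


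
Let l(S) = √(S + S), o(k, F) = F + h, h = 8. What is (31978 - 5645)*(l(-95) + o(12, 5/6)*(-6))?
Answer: -1395649 + 26333*I*√190 ≈ -1.3956e+6 + 3.6298e+5*I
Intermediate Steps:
o(k, F) = 8 + F (o(k, F) = F + 8 = 8 + F)
l(S) = √2*√S (l(S) = √(2*S) = √2*√S)
(31978 - 5645)*(l(-95) + o(12, 5/6)*(-6)) = (31978 - 5645)*(√2*√(-95) + (8 + 5/6)*(-6)) = 26333*(√2*(I*√95) + (8 + 5*(⅙))*(-6)) = 26333*(I*√190 + (8 + ⅚)*(-6)) = 26333*(I*√190 + (53/6)*(-6)) = 26333*(I*√190 - 53) = 26333*(-53 + I*√190) = -1395649 + 26333*I*√190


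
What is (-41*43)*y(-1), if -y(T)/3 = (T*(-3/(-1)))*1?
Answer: -15867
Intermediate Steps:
y(T) = -9*T (y(T) = -3*T*(-3/(-1)) = -3*T*(-3*(-1)) = -3*T*3 = -3*3*T = -9*T)
(-41*43)*y(-1) = (-41*43)*(-9*(-1)) = -1763*9 = -15867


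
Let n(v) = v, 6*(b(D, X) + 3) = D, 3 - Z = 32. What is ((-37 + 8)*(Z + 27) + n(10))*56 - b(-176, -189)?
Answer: 11521/3 ≈ 3840.3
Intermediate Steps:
Z = -29 (Z = 3 - 1*32 = 3 - 32 = -29)
b(D, X) = -3 + D/6
((-37 + 8)*(Z + 27) + n(10))*56 - b(-176, -189) = ((-37 + 8)*(-29 + 27) + 10)*56 - (-3 + (⅙)*(-176)) = (-29*(-2) + 10)*56 - (-3 - 88/3) = (58 + 10)*56 - 1*(-97/3) = 68*56 + 97/3 = 3808 + 97/3 = 11521/3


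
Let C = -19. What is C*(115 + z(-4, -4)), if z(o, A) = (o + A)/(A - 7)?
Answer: -24187/11 ≈ -2198.8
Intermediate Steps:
z(o, A) = (A + o)/(-7 + A)
C*(115 + z(-4, -4)) = -19*(115 + (-4 - 4)/(-7 - 4)) = -19*(115 - 8/(-11)) = -19*(115 - 1/11*(-8)) = -19*(115 + 8/11) = -19*1273/11 = -24187/11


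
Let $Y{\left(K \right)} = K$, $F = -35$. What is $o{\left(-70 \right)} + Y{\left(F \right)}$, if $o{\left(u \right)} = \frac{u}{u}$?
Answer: $-34$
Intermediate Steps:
$o{\left(u \right)} = 1$
$o{\left(-70 \right)} + Y{\left(F \right)} = 1 - 35 = -34$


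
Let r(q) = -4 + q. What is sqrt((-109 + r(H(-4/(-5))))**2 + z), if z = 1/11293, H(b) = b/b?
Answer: sqrt(1599759525149)/11293 ≈ 112.00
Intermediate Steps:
H(b) = 1
z = 1/11293 ≈ 8.8550e-5
sqrt((-109 + r(H(-4/(-5))))**2 + z) = sqrt((-109 + (-4 + 1))**2 + 1/11293) = sqrt((-109 - 3)**2 + 1/11293) = sqrt((-112)**2 + 1/11293) = sqrt(12544 + 1/11293) = sqrt(141659393/11293) = sqrt(1599759525149)/11293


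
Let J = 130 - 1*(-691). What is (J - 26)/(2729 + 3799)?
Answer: 265/2176 ≈ 0.12178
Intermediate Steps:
J = 821 (J = 130 + 691 = 821)
(J - 26)/(2729 + 3799) = (821 - 26)/(2729 + 3799) = 795/6528 = 795*(1/6528) = 265/2176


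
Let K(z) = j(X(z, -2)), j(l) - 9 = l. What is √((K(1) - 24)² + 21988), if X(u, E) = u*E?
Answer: √22277 ≈ 149.25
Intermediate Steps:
X(u, E) = E*u
j(l) = 9 + l
K(z) = 9 - 2*z
√((K(1) - 24)² + 21988) = √(((9 - 2*1) - 24)² + 21988) = √(((9 - 2) - 24)² + 21988) = √((7 - 24)² + 21988) = √((-17)² + 21988) = √(289 + 21988) = √22277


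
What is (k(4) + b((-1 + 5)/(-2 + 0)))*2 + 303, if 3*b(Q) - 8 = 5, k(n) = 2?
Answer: 947/3 ≈ 315.67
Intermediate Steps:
b(Q) = 13/3 (b(Q) = 8/3 + (⅓)*5 = 8/3 + 5/3 = 13/3)
(k(4) + b((-1 + 5)/(-2 + 0)))*2 + 303 = (2 + 13/3)*2 + 303 = (19/3)*2 + 303 = 38/3 + 303 = 947/3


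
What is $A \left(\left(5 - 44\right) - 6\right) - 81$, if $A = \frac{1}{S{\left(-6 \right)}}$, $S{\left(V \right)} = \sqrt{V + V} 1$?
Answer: $-81 + \frac{15 i \sqrt{3}}{2} \approx -81.0 + 12.99 i$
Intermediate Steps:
$S{\left(V \right)} = \sqrt{2} \sqrt{V}$ ($S{\left(V \right)} = \sqrt{2 V} 1 = \sqrt{2} \sqrt{V} 1 = \sqrt{2} \sqrt{V}$)
$A = - \frac{i \sqrt{3}}{6}$ ($A = \frac{1}{\sqrt{2} \sqrt{-6}} = \frac{1}{\sqrt{2} i \sqrt{6}} = \frac{1}{2 i \sqrt{3}} = - \frac{i \sqrt{3}}{6} \approx - 0.28868 i$)
$A \left(\left(5 - 44\right) - 6\right) - 81 = - \frac{i \sqrt{3}}{6} \left(\left(5 - 44\right) - 6\right) - 81 = - \frac{i \sqrt{3}}{6} \left(-39 + \left(-24 + 18\right)\right) - 81 = - \frac{i \sqrt{3}}{6} \left(-39 - 6\right) - 81 = - \frac{i \sqrt{3}}{6} \left(-45\right) - 81 = \frac{15 i \sqrt{3}}{2} - 81 = -81 + \frac{15 i \sqrt{3}}{2}$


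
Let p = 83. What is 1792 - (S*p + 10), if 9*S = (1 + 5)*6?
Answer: 1450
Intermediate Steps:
S = 4 (S = ((1 + 5)*6)/9 = (6*6)/9 = (⅑)*36 = 4)
1792 - (S*p + 10) = 1792 - (4*83 + 10) = 1792 - (332 + 10) = 1792 - 1*342 = 1792 - 342 = 1450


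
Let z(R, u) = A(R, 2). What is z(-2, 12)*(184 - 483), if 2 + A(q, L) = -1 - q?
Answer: 299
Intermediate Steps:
A(q, L) = -3 - q (A(q, L) = -2 + (-1 - q) = -3 - q)
z(R, u) = -3 - R
z(-2, 12)*(184 - 483) = (-3 - 1*(-2))*(184 - 483) = (-3 + 2)*(-299) = -1*(-299) = 299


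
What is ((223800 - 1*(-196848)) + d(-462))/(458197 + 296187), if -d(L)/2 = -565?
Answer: 210889/377192 ≈ 0.55910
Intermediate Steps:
d(L) = 1130 (d(L) = -2*(-565) = 1130)
((223800 - 1*(-196848)) + d(-462))/(458197 + 296187) = ((223800 - 1*(-196848)) + 1130)/(458197 + 296187) = ((223800 + 196848) + 1130)/754384 = (420648 + 1130)*(1/754384) = 421778*(1/754384) = 210889/377192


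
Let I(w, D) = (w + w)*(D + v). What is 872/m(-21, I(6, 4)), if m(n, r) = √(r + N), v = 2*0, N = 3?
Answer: 872*√51/51 ≈ 122.10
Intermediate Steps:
v = 0
I(w, D) = 2*D*w (I(w, D) = (w + w)*(D + 0) = (2*w)*D = 2*D*w)
m(n, r) = √(3 + r) (m(n, r) = √(r + 3) = √(3 + r))
872/m(-21, I(6, 4)) = 872/(√(3 + 2*4*6)) = 872/(√(3 + 48)) = 872/(√51) = 872*(√51/51) = 872*√51/51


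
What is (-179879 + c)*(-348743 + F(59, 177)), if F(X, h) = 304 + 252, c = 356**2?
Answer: 18503701741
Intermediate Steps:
c = 126736
F(X, h) = 556
(-179879 + c)*(-348743 + F(59, 177)) = (-179879 + 126736)*(-348743 + 556) = -53143*(-348187) = 18503701741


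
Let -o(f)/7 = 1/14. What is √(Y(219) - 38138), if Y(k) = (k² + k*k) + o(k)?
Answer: √231134/2 ≈ 240.38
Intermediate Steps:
o(f) = -½ (o(f) = -7/14 = -7*1/14 = -½)
Y(k) = -½ + 2*k² (Y(k) = (k² + k*k) - ½ = (k² + k²) - ½ = 2*k² - ½ = -½ + 2*k²)
√(Y(219) - 38138) = √((-½ + 2*219²) - 38138) = √((-½ + 2*47961) - 38138) = √((-½ + 95922) - 38138) = √(191843/2 - 38138) = √(115567/2) = √231134/2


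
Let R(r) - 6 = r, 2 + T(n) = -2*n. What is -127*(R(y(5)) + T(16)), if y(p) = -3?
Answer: 3937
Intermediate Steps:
T(n) = -2 - 2*n
R(r) = 6 + r
-127*(R(y(5)) + T(16)) = -127*((6 - 3) + (-2 - 2*16)) = -127*(3 + (-2 - 32)) = -127*(3 - 34) = -127*(-31) = 3937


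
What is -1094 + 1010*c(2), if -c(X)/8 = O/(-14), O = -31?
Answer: -132898/7 ≈ -18985.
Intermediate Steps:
c(X) = -124/7 (c(X) = -(-248)/(-14) = -(-248)*(-1)/14 = -8*31/14 = -124/7)
-1094 + 1010*c(2) = -1094 + 1010*(-124/7) = -1094 - 125240/7 = -132898/7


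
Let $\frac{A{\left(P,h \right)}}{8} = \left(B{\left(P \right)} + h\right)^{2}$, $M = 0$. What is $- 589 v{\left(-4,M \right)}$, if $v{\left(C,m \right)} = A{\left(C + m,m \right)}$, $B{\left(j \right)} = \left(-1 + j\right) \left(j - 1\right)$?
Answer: $-2945000$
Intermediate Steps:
$B{\left(j \right)} = \left(-1 + j\right)^{2}$ ($B{\left(j \right)} = \left(-1 + j\right) \left(-1 + j\right) = \left(-1 + j\right)^{2}$)
$A{\left(P,h \right)} = 8 \left(h + \left(-1 + P\right)^{2}\right)^{2}$ ($A{\left(P,h \right)} = 8 \left(\left(-1 + P\right)^{2} + h\right)^{2} = 8 \left(h + \left(-1 + P\right)^{2}\right)^{2}$)
$v{\left(C,m \right)} = 8 \left(m + \left(-1 + C + m\right)^{2}\right)^{2}$ ($v{\left(C,m \right)} = 8 \left(m + \left(-1 + \left(C + m\right)\right)^{2}\right)^{2} = 8 \left(m + \left(-1 + C + m\right)^{2}\right)^{2}$)
$- 589 v{\left(-4,M \right)} = - 589 \cdot 8 \left(0 + \left(-1 - 4 + 0\right)^{2}\right)^{2} = - 589 \cdot 8 \left(0 + \left(-5\right)^{2}\right)^{2} = - 589 \cdot 8 \left(0 + 25\right)^{2} = - 589 \cdot 8 \cdot 25^{2} = - 589 \cdot 8 \cdot 625 = \left(-589\right) 5000 = -2945000$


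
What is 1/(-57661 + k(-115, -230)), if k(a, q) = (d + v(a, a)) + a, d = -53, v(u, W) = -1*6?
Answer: -1/57835 ≈ -1.7291e-5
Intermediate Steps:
v(u, W) = -6
k(a, q) = -59 + a (k(a, q) = (-53 - 6) + a = -59 + a)
1/(-57661 + k(-115, -230)) = 1/(-57661 + (-59 - 115)) = 1/(-57661 - 174) = 1/(-57835) = -1/57835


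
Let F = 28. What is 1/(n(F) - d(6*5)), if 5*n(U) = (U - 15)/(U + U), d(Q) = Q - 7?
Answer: -280/6427 ≈ -0.043566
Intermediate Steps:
d(Q) = -7 + Q
n(U) = (-15 + U)/(10*U) (n(U) = ((U - 15)/(U + U))/5 = ((-15 + U)/((2*U)))/5 = ((-15 + U)*(1/(2*U)))/5 = ((-15 + U)/(2*U))/5 = (-15 + U)/(10*U))
1/(n(F) - d(6*5)) = 1/((⅒)*(-15 + 28)/28 - (-7 + 6*5)) = 1/((⅒)*(1/28)*13 - (-7 + 30)) = 1/(13/280 - 1*23) = 1/(13/280 - 23) = 1/(-6427/280) = -280/6427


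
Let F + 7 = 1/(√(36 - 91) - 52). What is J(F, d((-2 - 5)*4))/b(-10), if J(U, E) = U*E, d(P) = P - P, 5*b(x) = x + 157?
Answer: 0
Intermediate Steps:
b(x) = 157/5 + x/5 (b(x) = (x + 157)/5 = (157 + x)/5 = 157/5 + x/5)
d(P) = 0
F = -7 + 1/(-52 + I*√55) (F = -7 + 1/(√(36 - 91) - 52) = -7 + 1/(√(-55) - 52) = -7 + 1/(I*√55 - 52) = -7 + 1/(-52 + I*√55) ≈ -7.0188 - 0.002688*I)
J(U, E) = E*U
J(F, d((-2 - 5)*4))/b(-10) = (0*(-19365/2759 - I*√55/2759))/(157/5 + (⅕)*(-10)) = 0/(157/5 - 2) = 0/(147/5) = 0*(5/147) = 0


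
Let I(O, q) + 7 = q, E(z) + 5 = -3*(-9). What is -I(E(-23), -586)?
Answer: 593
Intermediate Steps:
E(z) = 22 (E(z) = -5 - 3*(-9) = -5 + 27 = 22)
I(O, q) = -7 + q
-I(E(-23), -586) = -(-7 - 586) = -1*(-593) = 593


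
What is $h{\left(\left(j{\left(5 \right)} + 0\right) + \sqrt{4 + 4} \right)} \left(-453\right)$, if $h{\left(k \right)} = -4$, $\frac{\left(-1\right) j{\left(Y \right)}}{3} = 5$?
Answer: $1812$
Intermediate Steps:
$j{\left(Y \right)} = -15$ ($j{\left(Y \right)} = \left(-3\right) 5 = -15$)
$h{\left(\left(j{\left(5 \right)} + 0\right) + \sqrt{4 + 4} \right)} \left(-453\right) = \left(-4\right) \left(-453\right) = 1812$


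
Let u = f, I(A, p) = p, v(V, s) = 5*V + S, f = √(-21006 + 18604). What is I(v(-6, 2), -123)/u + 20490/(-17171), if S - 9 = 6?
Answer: -20490/17171 + 123*I*√2402/2402 ≈ -1.1933 + 2.5097*I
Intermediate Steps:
S = 15 (S = 9 + 6 = 15)
f = I*√2402 (f = √(-2402) = I*√2402 ≈ 49.01*I)
v(V, s) = 15 + 5*V (v(V, s) = 5*V + 15 = 15 + 5*V)
u = I*√2402 ≈ 49.01*I
I(v(-6, 2), -123)/u + 20490/(-17171) = -123*(-I*√2402/2402) + 20490/(-17171) = -(-123)*I*√2402/2402 + 20490*(-1/17171) = 123*I*√2402/2402 - 20490/17171 = -20490/17171 + 123*I*√2402/2402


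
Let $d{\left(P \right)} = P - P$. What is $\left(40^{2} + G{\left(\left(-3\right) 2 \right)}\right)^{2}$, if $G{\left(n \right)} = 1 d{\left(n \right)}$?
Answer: $2560000$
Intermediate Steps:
$d{\left(P \right)} = 0$
$G{\left(n \right)} = 0$ ($G{\left(n \right)} = 1 \cdot 0 = 0$)
$\left(40^{2} + G{\left(\left(-3\right) 2 \right)}\right)^{2} = \left(40^{2} + 0\right)^{2} = \left(1600 + 0\right)^{2} = 1600^{2} = 2560000$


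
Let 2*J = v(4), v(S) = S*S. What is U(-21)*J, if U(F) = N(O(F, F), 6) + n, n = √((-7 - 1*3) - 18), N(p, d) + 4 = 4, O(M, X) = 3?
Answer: 16*I*√7 ≈ 42.332*I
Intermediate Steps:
N(p, d) = 0 (N(p, d) = -4 + 4 = 0)
n = 2*I*√7 (n = √((-7 - 3) - 18) = √(-10 - 18) = √(-28) = 2*I*√7 ≈ 5.2915*I)
v(S) = S²
U(F) = 2*I*√7 (U(F) = 0 + 2*I*√7 = 2*I*√7)
J = 8 (J = (½)*4² = (½)*16 = 8)
U(-21)*J = (2*I*√7)*8 = 16*I*√7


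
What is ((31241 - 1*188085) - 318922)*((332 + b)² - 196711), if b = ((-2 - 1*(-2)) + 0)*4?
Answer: 41147574042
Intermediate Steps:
b = 0 (b = ((-2 + 2) + 0)*4 = (0 + 0)*4 = 0*4 = 0)
((31241 - 1*188085) - 318922)*((332 + b)² - 196711) = ((31241 - 1*188085) - 318922)*((332 + 0)² - 196711) = ((31241 - 188085) - 318922)*(332² - 196711) = (-156844 - 318922)*(110224 - 196711) = -475766*(-86487) = 41147574042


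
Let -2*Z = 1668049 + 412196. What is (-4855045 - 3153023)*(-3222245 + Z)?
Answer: 34133328780990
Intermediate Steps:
Z = -2080245/2 (Z = -(1668049 + 412196)/2 = -½*2080245 = -2080245/2 ≈ -1.0401e+6)
(-4855045 - 3153023)*(-3222245 + Z) = (-4855045 - 3153023)*(-3222245 - 2080245/2) = -8008068*(-8524735/2) = 34133328780990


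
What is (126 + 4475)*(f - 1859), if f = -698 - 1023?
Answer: -16471580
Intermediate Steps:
f = -1721
(126 + 4475)*(f - 1859) = (126 + 4475)*(-1721 - 1859) = 4601*(-3580) = -16471580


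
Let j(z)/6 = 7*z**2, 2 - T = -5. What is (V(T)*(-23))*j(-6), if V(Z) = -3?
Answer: 104328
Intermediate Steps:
T = 7 (T = 2 - 1*(-5) = 2 + 5 = 7)
j(z) = 42*z**2 (j(z) = 6*(7*z**2) = 42*z**2)
(V(T)*(-23))*j(-6) = (-3*(-23))*(42*(-6)**2) = 69*(42*36) = 69*1512 = 104328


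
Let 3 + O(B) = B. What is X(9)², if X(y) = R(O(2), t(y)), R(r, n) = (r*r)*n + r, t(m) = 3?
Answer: 4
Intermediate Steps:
O(B) = -3 + B
R(r, n) = r + n*r² (R(r, n) = r²*n + r = n*r² + r = r + n*r²)
X(y) = 2 (X(y) = (-3 + 2)*(1 + 3*(-3 + 2)) = -(1 + 3*(-1)) = -(1 - 3) = -1*(-2) = 2)
X(9)² = 2² = 4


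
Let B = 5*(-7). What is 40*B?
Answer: -1400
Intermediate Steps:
B = -35
40*B = 40*(-35) = -1400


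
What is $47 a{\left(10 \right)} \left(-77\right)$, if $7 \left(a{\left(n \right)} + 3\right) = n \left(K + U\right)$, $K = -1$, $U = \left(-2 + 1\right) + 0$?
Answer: $21197$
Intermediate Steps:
$U = -1$ ($U = -1 + 0 = -1$)
$a{\left(n \right)} = -3 - \frac{2 n}{7}$ ($a{\left(n \right)} = -3 + \frac{n \left(-1 - 1\right)}{7} = -3 + \frac{n \left(-2\right)}{7} = -3 + \frac{\left(-2\right) n}{7} = -3 - \frac{2 n}{7}$)
$47 a{\left(10 \right)} \left(-77\right) = 47 \left(-3 - \frac{20}{7}\right) \left(-77\right) = 47 \left(- \frac{41}{7}\right) \left(-77\right) = \left(- \frac{1927}{7}\right) \left(-77\right) = 21197$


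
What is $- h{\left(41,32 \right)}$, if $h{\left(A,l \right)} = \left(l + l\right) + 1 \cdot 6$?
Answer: $-70$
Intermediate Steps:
$h{\left(A,l \right)} = 6 + 2 l$ ($h{\left(A,l \right)} = 2 l + 6 = 6 + 2 l$)
$- h{\left(41,32 \right)} = - (6 + 2 \cdot 32) = - (6 + 64) = \left(-1\right) 70 = -70$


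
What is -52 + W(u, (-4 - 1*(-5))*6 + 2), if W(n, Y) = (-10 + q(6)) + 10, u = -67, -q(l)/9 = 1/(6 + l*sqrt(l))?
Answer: -517/10 - 3*sqrt(6)/10 ≈ -52.435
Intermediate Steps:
q(l) = -9/(6 + l**(3/2)) (q(l) = -9/(6 + l*sqrt(l)) = -9/(6 + l**(3/2)))
W(n, Y) = -9/(6 + 6*sqrt(6)) (W(n, Y) = (-10 - 9/(6 + 6**(3/2))) + 10 = (-10 - 9/(6 + 6*sqrt(6))) + 10 = -9/(6 + 6*sqrt(6)))
-52 + W(u, (-4 - 1*(-5))*6 + 2) = -52 + (3/10 - 3*sqrt(6)/10) = -517/10 - 3*sqrt(6)/10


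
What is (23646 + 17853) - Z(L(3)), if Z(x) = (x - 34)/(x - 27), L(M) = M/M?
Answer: 1078941/26 ≈ 41498.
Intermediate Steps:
L(M) = 1
Z(x) = (-34 + x)/(-27 + x)
(23646 + 17853) - Z(L(3)) = (23646 + 17853) - (-34 + 1)/(-27 + 1) = 41499 - (-33)/(-26) = 41499 - (-1)*(-33)/26 = 41499 - 1*33/26 = 41499 - 33/26 = 1078941/26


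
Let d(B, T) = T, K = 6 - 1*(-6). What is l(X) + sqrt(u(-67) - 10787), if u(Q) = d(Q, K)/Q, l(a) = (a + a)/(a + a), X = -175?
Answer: 1 + I*sqrt(48423647)/67 ≈ 1.0 + 103.86*I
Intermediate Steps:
K = 12 (K = 6 + 6 = 12)
l(a) = 1 (l(a) = (2*a)/((2*a)) = (2*a)*(1/(2*a)) = 1)
u(Q) = 12/Q
l(X) + sqrt(u(-67) - 10787) = 1 + sqrt(12/(-67) - 10787) = 1 + sqrt(12*(-1/67) - 10787) = 1 + sqrt(-12/67 - 10787) = 1 + sqrt(-722741/67) = 1 + I*sqrt(48423647)/67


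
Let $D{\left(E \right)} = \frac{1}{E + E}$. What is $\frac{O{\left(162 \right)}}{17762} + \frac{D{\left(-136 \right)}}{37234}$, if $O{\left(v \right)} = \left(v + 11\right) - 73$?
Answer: $\frac{506373519}{89943641888} \approx 0.0056299$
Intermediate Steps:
$D{\left(E \right)} = \frac{1}{2 E}$
$O{\left(v \right)} = -62 + v$ ($O{\left(v \right)} = \left(11 + v\right) - 73 = -62 + v$)
$\frac{O{\left(162 \right)}}{17762} + \frac{D{\left(-136 \right)}}{37234} = \frac{-62 + 162}{17762} + \frac{\frac{1}{2} \frac{1}{-136}}{37234} = 100 \cdot \frac{1}{17762} + \frac{1}{2} \left(- \frac{1}{136}\right) \frac{1}{37234} = \frac{50}{8881} - \frac{1}{10127648} = \frac{506373519}{89943641888}$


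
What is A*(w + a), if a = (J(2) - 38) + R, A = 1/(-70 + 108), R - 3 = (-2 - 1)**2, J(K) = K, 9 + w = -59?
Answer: -46/19 ≈ -2.4211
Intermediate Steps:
w = -68 (w = -9 - 59 = -68)
R = 12 (R = 3 + (-2 - 1)**2 = 3 + (-3)**2 = 3 + 9 = 12)
A = 1/38 ≈ 0.026316
a = -24 (a = (2 - 38) + 12 = -36 + 12 = -24)
A*(w + a) = (-68 - 24)/38 = (1/38)*(-92) = -46/19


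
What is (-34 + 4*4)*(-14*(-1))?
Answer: -252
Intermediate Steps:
(-34 + 4*4)*(-14*(-1)) = (-34 + 16)*14 = -18*14 = -252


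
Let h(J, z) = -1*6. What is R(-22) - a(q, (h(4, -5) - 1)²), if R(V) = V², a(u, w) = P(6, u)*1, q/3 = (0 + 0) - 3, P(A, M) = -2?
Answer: 486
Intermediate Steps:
h(J, z) = -6
q = -9 (q = 3*((0 + 0) - 3) = 3*(0 - 3) = 3*(-3) = -9)
a(u, w) = -2 (a(u, w) = -2*1 = -2)
R(-22) - a(q, (h(4, -5) - 1)²) = (-22)² - 1*(-2) = 484 + 2 = 486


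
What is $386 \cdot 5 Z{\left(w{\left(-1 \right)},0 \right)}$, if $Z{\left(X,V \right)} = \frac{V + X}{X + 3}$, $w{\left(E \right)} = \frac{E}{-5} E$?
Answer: $- \frac{965}{7} \approx -137.86$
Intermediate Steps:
$w{\left(E \right)} = - \frac{E^{2}}{5}$ ($w{\left(E \right)} = E \left(- \frac{1}{5}\right) E = - \frac{E}{5} E = - \frac{E^{2}}{5}$)
$Z{\left(X,V \right)} = \frac{V + X}{3 + X}$
$386 \cdot 5 Z{\left(w{\left(-1 \right)},0 \right)} = 386 \cdot 5 \frac{0 - \frac{\left(-1\right)^{2}}{5}}{3 - \frac{\left(-1\right)^{2}}{5}} = 386 \cdot 5 \frac{0 - \frac{1}{5}}{3 - \frac{1}{5}} = 386 \cdot 5 \frac{1}{\frac{14}{5}} \left(- \frac{1}{5}\right) = 386 \cdot 5 \cdot \frac{5}{14} \left(- \frac{1}{5}\right) = 386 \cdot 5 \left(- \frac{1}{14}\right) = 386 \left(- \frac{5}{14}\right) = - \frac{965}{7}$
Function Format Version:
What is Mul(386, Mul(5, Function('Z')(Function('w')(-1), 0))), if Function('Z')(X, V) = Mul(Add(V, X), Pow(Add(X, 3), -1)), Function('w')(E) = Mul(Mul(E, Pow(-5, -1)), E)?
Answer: Rational(-965, 7) ≈ -137.86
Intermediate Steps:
Function('w')(E) = Mul(Rational(-1, 5), Pow(E, 2)) (Function('w')(E) = Mul(Mul(E, Rational(-1, 5)), E) = Mul(Mul(Rational(-1, 5), E), E) = Mul(Rational(-1, 5), Pow(E, 2)))
Function('Z')(X, V) = Mul(Pow(Add(3, X), -1), Add(V, X)) (Function('Z')(X, V) = Mul(Add(V, X), Pow(Add(3, X), -1)) = Mul(Pow(Add(3, X), -1), Add(V, X)))
Mul(386, Mul(5, Function('Z')(Function('w')(-1), 0))) = Mul(386, Mul(5, Mul(Pow(Add(3, Mul(Rational(-1, 5), Pow(-1, 2))), -1), Add(0, Mul(Rational(-1, 5), Pow(-1, 2)))))) = Mul(386, Mul(5, Mul(Pow(Add(3, Mul(Rational(-1, 5), 1)), -1), Add(0, Mul(Rational(-1, 5), 1))))) = Mul(386, Mul(5, Mul(Pow(Add(3, Rational(-1, 5)), -1), Add(0, Rational(-1, 5))))) = Mul(386, Mul(5, Mul(Pow(Rational(14, 5), -1), Rational(-1, 5)))) = Mul(386, Mul(5, Mul(Rational(5, 14), Rational(-1, 5)))) = Mul(386, Mul(5, Rational(-1, 14))) = Mul(386, Rational(-5, 14)) = Rational(-965, 7)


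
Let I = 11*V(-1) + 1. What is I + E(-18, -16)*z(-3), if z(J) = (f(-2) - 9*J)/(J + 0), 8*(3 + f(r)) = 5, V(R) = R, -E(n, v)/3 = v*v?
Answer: 6294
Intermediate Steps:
E(n, v) = -3*v² (E(n, v) = -3*v*v = -3*v²)
f(r) = -19/8 (f(r) = -3 + (⅛)*5 = -3 + 5/8 = -19/8)
I = -10 (I = 11*(-1) + 1 = -11 + 1 = -10)
z(J) = (-19/8 - 9*J)/J (z(J) = (-19/8 - 9*J)/(J + 0) = (-19/8 - 9*J)/J)
I + E(-18, -16)*z(-3) = -10 + (-3*(-16)²)*(-9 - 19/8/(-3)) = -10 + (-3*256)*(-9 - 19/8*(-⅓)) = -10 - 768*(-9 + 19/24) = -10 - 768*(-197/24) = -10 + 6304 = 6294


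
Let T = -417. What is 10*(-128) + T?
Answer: -1697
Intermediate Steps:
10*(-128) + T = 10*(-128) - 417 = -1280 - 417 = -1697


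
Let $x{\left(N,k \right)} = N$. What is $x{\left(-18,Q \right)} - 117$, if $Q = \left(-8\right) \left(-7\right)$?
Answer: $-135$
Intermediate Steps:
$Q = 56$
$x{\left(-18,Q \right)} - 117 = -18 - 117 = -135$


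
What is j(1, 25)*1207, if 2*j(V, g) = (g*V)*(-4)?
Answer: -60350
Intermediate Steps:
j(V, g) = -2*V*g (j(V, g) = ((g*V)*(-4))/2 = ((V*g)*(-4))/2 = (-4*V*g)/2 = -2*V*g)
j(1, 25)*1207 = -2*1*25*1207 = -50*1207 = -60350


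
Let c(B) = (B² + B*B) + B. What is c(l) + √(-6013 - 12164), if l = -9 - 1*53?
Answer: 7626 + I*√18177 ≈ 7626.0 + 134.82*I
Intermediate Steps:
l = -62 (l = -9 - 53 = -62)
c(B) = B + 2*B² (c(B) = (B² + B²) + B = 2*B² + B = B + 2*B²)
c(l) + √(-6013 - 12164) = -62*(1 + 2*(-62)) + √(-6013 - 12164) = -62*(1 - 124) + √(-18177) = -62*(-123) + I*√18177 = 7626 + I*√18177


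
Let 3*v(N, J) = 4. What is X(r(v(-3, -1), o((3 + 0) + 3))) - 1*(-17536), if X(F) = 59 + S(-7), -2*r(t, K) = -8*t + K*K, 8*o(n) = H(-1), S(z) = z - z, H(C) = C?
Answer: 17595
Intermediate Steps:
S(z) = 0
v(N, J) = 4/3 (v(N, J) = (1/3)*4 = 4/3)
o(n) = -1/8 (o(n) = (1/8)*(-1) = -1/8)
r(t, K) = 4*t - K**2/2 (r(t, K) = -(-8*t + K*K)/2 = -(-8*t + K**2)/2 = -(K**2 - 8*t)/2 = 4*t - K**2/2)
X(F) = 59 (X(F) = 59 + 0 = 59)
X(r(v(-3, -1), o((3 + 0) + 3))) - 1*(-17536) = 59 - 1*(-17536) = 59 + 17536 = 17595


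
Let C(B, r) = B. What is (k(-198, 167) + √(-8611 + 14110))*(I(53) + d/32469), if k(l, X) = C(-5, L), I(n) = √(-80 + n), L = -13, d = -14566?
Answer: (5 - 3*√611)*(14566 - 97407*I*√3)/32469 ≈ -31.024 + 359.34*I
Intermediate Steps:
k(l, X) = -5
(k(-198, 167) + √(-8611 + 14110))*(I(53) + d/32469) = (-5 + √(-8611 + 14110))*(√(-80 + 53) - 14566/32469) = (-5 + √5499)*(√(-27) - 14566*1/32469) = (-5 + 3*√611)*(3*I*√3 - 14566/32469) = (-5 + 3*√611)*(-14566/32469 + 3*I*√3)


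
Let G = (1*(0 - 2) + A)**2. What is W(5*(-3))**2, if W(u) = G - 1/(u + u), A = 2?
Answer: 1/900 ≈ 0.0011111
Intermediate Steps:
G = 0 (G = (1*(0 - 2) + 2)**2 = (1*(-2) + 2)**2 = (-2 + 2)**2 = 0**2 = 0)
W(u) = -1/(2*u) (W(u) = 0 - 1/(u + u) = 0 - 1/(2*u) = -1/(2*u))
W(5*(-3))**2 = (-1/(2*(5*(-3))))**2 = (-1/2/(-15))**2 = (-1/2*(-1/15))**2 = (1/30)**2 = 1/900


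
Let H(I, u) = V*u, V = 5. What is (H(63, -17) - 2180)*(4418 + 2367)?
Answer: -15368025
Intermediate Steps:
H(I, u) = 5*u
(H(63, -17) - 2180)*(4418 + 2367) = (5*(-17) - 2180)*(4418 + 2367) = (-85 - 2180)*6785 = -2265*6785 = -15368025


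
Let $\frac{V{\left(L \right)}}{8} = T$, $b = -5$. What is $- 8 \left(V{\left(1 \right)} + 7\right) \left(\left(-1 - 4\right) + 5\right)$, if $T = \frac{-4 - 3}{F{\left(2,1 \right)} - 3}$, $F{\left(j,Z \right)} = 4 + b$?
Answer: $0$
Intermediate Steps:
$F{\left(j,Z \right)} = -1$ ($F{\left(j,Z \right)} = 4 - 5 = -1$)
$T = \frac{7}{4}$ ($T = \frac{-4 - 3}{-1 - 3} = - \frac{7}{-4} = \left(-7\right) \left(- \frac{1}{4}\right) = \frac{7}{4} \approx 1.75$)
$V{\left(L \right)} = 14$ ($V{\left(L \right)} = 8 \cdot \frac{7}{4} = 14$)
$- 8 \left(V{\left(1 \right)} + 7\right) \left(\left(-1 - 4\right) + 5\right) = - 8 \left(14 + 7\right) \left(\left(-1 - 4\right) + 5\right) = - 8 \cdot 21 \left(-5 + 5\right) = - 8 \cdot 21 \cdot 0 = \left(-8\right) 0 = 0$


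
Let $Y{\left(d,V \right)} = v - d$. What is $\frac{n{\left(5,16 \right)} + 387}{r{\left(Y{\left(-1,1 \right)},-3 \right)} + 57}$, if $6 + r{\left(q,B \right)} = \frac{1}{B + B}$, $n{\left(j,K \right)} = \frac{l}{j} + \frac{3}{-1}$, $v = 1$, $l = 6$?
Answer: $\frac{11556}{1525} \approx 7.5777$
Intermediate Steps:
$n{\left(j,K \right)} = -3 + \frac{6}{j}$ ($n{\left(j,K \right)} = \frac{6}{j} + \frac{3}{-1} = \frac{6}{j} + 3 \left(-1\right) = \frac{6}{j} - 3 = -3 + \frac{6}{j}$)
$Y{\left(d,V \right)} = 1 - d$
$r{\left(q,B \right)} = -6 + \frac{1}{2 B}$ ($r{\left(q,B \right)} = -6 + \frac{1}{B + B} = -6 + \frac{1}{2 B}$)
$\frac{n{\left(5,16 \right)} + 387}{r{\left(Y{\left(-1,1 \right)},-3 \right)} + 57} = \frac{\left(-3 + \frac{6}{5}\right) + 387}{\left(-6 + \frac{1}{2 \left(-3\right)}\right) + 57} = \frac{\left(-3 + 6 \cdot \frac{1}{5}\right) + 387}{\left(-6 + \frac{1}{2} \left(- \frac{1}{3}\right)\right) + 57} = \frac{\left(-3 + \frac{6}{5}\right) + 387}{\left(-6 - \frac{1}{6}\right) + 57} = \frac{- \frac{9}{5} + 387}{- \frac{37}{6} + 57} = \frac{1926}{5 \cdot \frac{305}{6}} = \frac{1926}{5} \cdot \frac{6}{305} = \frac{11556}{1525}$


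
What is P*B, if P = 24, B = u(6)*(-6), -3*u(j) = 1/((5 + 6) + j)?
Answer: 48/17 ≈ 2.8235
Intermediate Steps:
u(j) = -1/(3*(11 + j)) (u(j) = -1/(3*((5 + 6) + j)) = -1/(3*(11 + j)))
B = 2/17 (B = -1/(33 + 3*6)*(-6) = -1/(33 + 18)*(-6) = -1/51*(-6) = 2/17 ≈ 0.11765)
P*B = 24*(2/17) = 48/17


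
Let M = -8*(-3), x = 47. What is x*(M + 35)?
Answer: 2773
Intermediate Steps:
M = 24
x*(M + 35) = 47*(24 + 35) = 47*59 = 2773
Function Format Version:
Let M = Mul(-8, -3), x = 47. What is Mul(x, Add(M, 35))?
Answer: 2773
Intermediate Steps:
M = 24
Mul(x, Add(M, 35)) = Mul(47, Add(24, 35)) = Mul(47, 59) = 2773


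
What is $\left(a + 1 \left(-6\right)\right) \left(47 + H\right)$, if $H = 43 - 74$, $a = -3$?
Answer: $-144$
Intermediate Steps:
$H = -31$ ($H = 43 - 74 = -31$)
$\left(a + 1 \left(-6\right)\right) \left(47 + H\right) = \left(-3 + 1 \left(-6\right)\right) \left(47 - 31\right) = \left(-3 - 6\right) 16 = \left(-9\right) 16 = -144$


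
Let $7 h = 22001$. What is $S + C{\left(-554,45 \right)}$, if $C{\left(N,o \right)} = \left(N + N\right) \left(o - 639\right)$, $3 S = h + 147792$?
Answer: $\frac{2125391}{3} \approx 7.0846 \cdot 10^{5}$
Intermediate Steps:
$h = 3143$ ($h = \frac{1}{7} \cdot 22001 = 3143$)
$S = \frac{150935}{3}$ ($S = \frac{3143 + 147792}{3} = \frac{1}{3} \cdot 150935 = \frac{150935}{3} \approx 50312.0$)
$C{\left(N,o \right)} = 2 N \left(-639 + o\right)$
$S + C{\left(-554,45 \right)} = \frac{150935}{3} + 2 \left(-554\right) \left(-639 + 45\right) = \frac{150935}{3} + 2 \left(-554\right) \left(-594\right) = \frac{150935}{3} + 658152 = \frac{2125391}{3}$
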